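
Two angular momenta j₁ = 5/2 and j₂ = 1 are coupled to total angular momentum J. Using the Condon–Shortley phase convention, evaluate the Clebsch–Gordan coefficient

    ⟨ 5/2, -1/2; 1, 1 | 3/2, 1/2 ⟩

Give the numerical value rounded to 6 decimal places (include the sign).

√[4·2!3!0!/6! · 2!3!2!0!2!1!] = √(16/5)
  +(−1)^2/∏(2,0,1,0,2,0)! = 1/4  (running 1/4)
⟨..|..⟩ = √(16/5)·(1/4) = +0.447214

+0.447214  (= +√(1/5))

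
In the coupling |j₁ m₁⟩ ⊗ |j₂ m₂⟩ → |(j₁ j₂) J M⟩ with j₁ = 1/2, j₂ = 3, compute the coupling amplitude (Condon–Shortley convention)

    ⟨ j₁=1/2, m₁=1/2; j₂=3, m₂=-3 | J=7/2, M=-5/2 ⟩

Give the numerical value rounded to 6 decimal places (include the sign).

+√(1/7) = +0.377964

triangle: 0!*1!*6!/8! = 720/40320
(j±m)!: 1!*0!*0!*6!*1!*6! = 518400
prefactor² = (2J+1)*Δ*N² = 518400/7
  k=0: +1/(0!*0!*0!*0!*1!*6!) = 1/720
Σ = 1/720  ⇒  CG² = 518400/7*1/720² = 1/7
CG = +√(1/7) = +0.377964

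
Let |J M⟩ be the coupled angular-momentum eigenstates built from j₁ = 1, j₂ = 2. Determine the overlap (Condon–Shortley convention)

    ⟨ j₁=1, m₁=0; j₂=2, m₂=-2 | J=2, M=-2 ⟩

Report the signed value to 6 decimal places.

+√(2/3) = +0.816497

triangle: 1!×1!×3!/6! = 6/720
(j±m)!: 1!×1!×0!×4!×0!×4! = 576
prefactor² = (2J+1)×Δ×N² = 24
  k=0: +1/(0!×1!×1!×0!×0!×3!) = 1/6
Σ = 1/6  ⇒  CG² = 24×1/6² = 2/3
CG = +√(2/3) = +0.816497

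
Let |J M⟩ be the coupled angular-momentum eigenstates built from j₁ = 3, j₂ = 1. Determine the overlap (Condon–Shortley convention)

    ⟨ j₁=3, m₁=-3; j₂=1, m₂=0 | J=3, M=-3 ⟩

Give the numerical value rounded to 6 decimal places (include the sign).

-0.866025

triangle: 1!×5!×1!/8! = 120/40320
(j±m)!: 0!×6!×1!×1!×0!×6! = 518400
prefactor² = (2J+1)×Δ×N² = 10800
  k=1: −1/(1!×0!×5!×0!×0!×1!) = -1/120
Σ = -1/120  ⇒  CG² = 10800×(-1/120)² = 3/4
CG = −√(3/4) = -0.866025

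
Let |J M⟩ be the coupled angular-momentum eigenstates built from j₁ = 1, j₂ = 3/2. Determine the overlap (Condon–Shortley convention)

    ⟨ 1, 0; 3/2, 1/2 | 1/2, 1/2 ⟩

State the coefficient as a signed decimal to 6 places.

−√(1/3) = -0.577350

triangle: 2!·0!·1!/4! = 2/24
(j±m)!: 1!·1!·2!·1!·1!·0! = 2
prefactor² = (2J+1)·Δ·N² = 1/3
  k=1: −1/(1!·1!·0!·1!·0!·0!) = -1
Σ = -1  ⇒  CG² = 1/3·(-1)² = 1/3
CG = −√(1/3) = -0.577350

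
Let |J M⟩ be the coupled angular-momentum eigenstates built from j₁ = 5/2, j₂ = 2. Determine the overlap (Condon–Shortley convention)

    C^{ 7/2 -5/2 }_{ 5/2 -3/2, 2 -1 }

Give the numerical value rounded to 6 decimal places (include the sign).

−√(1/63) ≈ -0.125988

j₁+j₂−J=1  J+j₁−j₂=4  J−j₁+j₂=3  j₁+j₂+J+1=9
(j₁±m₁, j₂±m₂, J±M) = (1,4,1,3,1,6)
P² = 2304/7
sum k=0..1:
  [0] +1/48 = 1/48
  [1] −1/36 = -1/36
S = -1/144
C² = P²·S² = 1/63 ; C = -0.125988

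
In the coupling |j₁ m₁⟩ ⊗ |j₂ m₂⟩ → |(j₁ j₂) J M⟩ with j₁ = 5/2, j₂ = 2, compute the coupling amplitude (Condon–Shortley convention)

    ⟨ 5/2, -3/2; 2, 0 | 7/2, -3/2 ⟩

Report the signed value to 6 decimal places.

j₁+j₂−J=1  J+j₁−j₂=4  J−j₁+j₂=3  j₁+j₂+J+1=9
(j₁±m₁, j₂±m₂, J±M) = (1,4,2,2,2,5)
P² = 512/7
sum k=0..1:
  [0] +1/48 = 1/48
  [1] −1/12 = -1/12
S = -1/16
C² = P²·S² = 2/7 ; C = -0.534522

-0.534522  (= −√(2/7))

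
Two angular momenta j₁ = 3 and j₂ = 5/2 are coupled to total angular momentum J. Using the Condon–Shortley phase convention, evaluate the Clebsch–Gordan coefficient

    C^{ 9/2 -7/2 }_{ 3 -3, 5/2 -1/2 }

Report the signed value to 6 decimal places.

-0.696311

√[10·1!5!4!/11! · 0!6!2!3!1!8!] = √(2764800/11)
  +(−1)^1/∏(1,0,5,1,0,3)! = -1/720  (running -1/720)
⟨..|..⟩ = √(2764800/11)·(-1/720) = -0.696311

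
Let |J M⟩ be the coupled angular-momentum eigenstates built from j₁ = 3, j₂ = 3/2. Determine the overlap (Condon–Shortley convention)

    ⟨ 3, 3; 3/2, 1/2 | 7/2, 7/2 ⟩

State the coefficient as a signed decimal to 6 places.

√[8·1!5!2!/9! · 6!0!2!1!7!0!] = √(38400)
  +(−1)^0/∏(0,1,0,2,5,0)! = 1/240  (running 1/240)
⟨..|..⟩ = √(38400)·(1/240) = +0.816497

+√(2/3) = +0.816497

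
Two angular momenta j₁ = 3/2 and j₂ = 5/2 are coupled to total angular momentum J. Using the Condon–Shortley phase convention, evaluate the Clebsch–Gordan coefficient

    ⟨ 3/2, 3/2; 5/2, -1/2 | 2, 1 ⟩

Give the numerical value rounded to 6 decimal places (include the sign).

√[5·2!1!3!/7! · 3!0!2!3!3!1!] = √(36/7)
  +(−1)^0/∏(0,2,0,2,1,1)! = 1/4  (running 1/4)
⟨..|..⟩ = √(36/7)·(1/4) = +0.566947

+√(9/28) = +0.566947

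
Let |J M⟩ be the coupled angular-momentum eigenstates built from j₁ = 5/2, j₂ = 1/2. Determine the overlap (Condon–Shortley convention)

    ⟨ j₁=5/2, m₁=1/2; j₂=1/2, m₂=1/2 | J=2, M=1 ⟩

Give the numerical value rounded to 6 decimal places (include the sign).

−√(1/3) ≈ -0.577350

j₁+j₂−J=1  J+j₁−j₂=4  J−j₁+j₂=0  j₁+j₂+J+1=6
(j₁±m₁, j₂±m₂, J±M) = (3,2,1,0,3,1)
P² = 12
sum k=1..1:
  [1] −1/6 = -1/6
S = -1/6
C² = P²·S² = 1/3 ; C = -0.577350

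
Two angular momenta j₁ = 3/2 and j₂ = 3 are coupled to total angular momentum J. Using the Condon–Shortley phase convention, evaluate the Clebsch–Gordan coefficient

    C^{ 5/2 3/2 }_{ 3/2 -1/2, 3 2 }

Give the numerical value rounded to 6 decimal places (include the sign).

j₁+j₂−J=2  J+j₁−j₂=1  J−j₁+j₂=4  j₁+j₂+J+1=8
(j₁±m₁, j₂±m₂, J±M) = (1,2,5,1,4,1)
P² = 288/7
sum k=1..2:
  [1] −1/24 = -1/24
  [2] +1/12 = 1/12
S = 1/24
C² = P²·S² = 1/14 ; C = +0.267261

+0.267261  (= +√(1/14))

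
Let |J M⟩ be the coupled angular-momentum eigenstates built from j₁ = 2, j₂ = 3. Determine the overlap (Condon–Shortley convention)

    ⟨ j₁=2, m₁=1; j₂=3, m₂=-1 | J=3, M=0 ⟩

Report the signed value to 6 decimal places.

triangle: 2!·2!·4!/9! = 96/362880
(j±m)!: 3!·1!·2!·4!·3!·3! = 10368
prefactor² = (2J+1)·Δ·N² = 96/5
  k=0: +1/(0!·2!·1!·2!·1!·2!) = 1/8
  k=1: −1/(1!·1!·0!·1!·2!·3!) = -1/12
Σ = 1/24  ⇒  CG² = 96/5·1/24² = 1/30
CG = +√(1/30) = +0.182574

+√(1/30) ≈ +0.182574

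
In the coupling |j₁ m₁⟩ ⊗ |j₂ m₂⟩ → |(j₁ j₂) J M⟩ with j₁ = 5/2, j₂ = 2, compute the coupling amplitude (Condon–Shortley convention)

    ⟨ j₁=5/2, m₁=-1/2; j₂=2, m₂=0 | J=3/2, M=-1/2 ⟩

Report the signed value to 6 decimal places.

+0.239046

√[4·3!2!1!/7! · 2!3!2!2!1!2!] = √(32/35)
  +(−1)^1/∏(1,2,2,1,0,0)! = -1/4  (running -1/4)
  +(−1)^2/∏(2,1,1,0,1,1)! = 1/2  (running 1/4)
⟨..|..⟩ = √(32/35)·(1/4) = +0.239046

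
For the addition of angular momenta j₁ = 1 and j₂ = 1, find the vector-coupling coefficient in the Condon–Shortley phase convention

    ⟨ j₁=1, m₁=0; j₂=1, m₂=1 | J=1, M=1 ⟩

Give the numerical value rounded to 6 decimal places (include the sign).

−√(1/2) ≈ -0.707107

√[3·1!1!1!/4! · 1!1!2!0!2!0!] = √(1/2)
  +(−1)^1/∏(1,0,0,1,1,0)! = -1  (running -1)
⟨..|..⟩ = √(1/2)·(-1) = -0.707107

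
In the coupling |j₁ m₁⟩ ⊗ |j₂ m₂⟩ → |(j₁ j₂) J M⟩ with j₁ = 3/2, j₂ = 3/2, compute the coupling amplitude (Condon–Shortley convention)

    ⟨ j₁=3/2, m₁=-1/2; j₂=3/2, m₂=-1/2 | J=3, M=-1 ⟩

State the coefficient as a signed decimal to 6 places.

+√(3/5) = +0.774597

j₁+j₂−J=0  J+j₁−j₂=3  J−j₁+j₂=3  j₁+j₂+J+1=7
(j₁±m₁, j₂±m₂, J±M) = (1,2,1,2,2,4)
P² = 48/5
sum k=0..0:
  [0] +1/4 = 1/4
S = 1/4
C² = P²·S² = 3/5 ; C = +0.774597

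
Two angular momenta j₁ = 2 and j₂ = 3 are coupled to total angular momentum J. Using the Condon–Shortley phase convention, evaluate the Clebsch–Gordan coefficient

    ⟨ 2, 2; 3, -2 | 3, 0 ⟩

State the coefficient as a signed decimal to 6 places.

j₁+j₂−J=2  J+j₁−j₂=2  J−j₁+j₂=4  j₁+j₂+J+1=9
(j₁±m₁, j₂±m₂, J±M) = (4,0,1,5,3,3)
P² = 192
sum k=0..0:
  [0] +1/24 = 1/24
S = 1/24
C² = P²·S² = 1/3 ; C = +0.577350

+0.577350  (= +√(1/3))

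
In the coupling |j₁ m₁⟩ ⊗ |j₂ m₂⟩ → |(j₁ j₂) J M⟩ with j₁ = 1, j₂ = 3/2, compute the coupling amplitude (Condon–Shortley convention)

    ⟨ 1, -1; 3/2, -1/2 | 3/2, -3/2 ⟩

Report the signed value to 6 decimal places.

−√(2/5) ≈ -0.632456

triangle: 1!×1!×2!/5! = 2/120
(j±m)!: 0!×2!×1!×2!×0!×3! = 24
prefactor² = (2J+1)×Δ×N² = 8/5
  k=1: −1/(1!×0!×1!×0!×0!×2!) = -1/2
Σ = -1/2  ⇒  CG² = 8/5×(-1/2)² = 2/5
CG = −√(2/5) = -0.632456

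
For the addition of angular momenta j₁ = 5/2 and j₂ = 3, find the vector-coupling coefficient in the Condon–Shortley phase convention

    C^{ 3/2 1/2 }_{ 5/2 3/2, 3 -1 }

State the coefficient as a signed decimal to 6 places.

-0.483046

√[4·4!1!2!/8! · 4!1!2!4!2!1!] = √(384/35)
  +(−1)^0/∏(0,4,1,2,0,0)! = 1/48  (running 1/48)
  +(−1)^1/∏(1,3,0,1,1,1)! = -1/6  (running -7/48)
⟨..|..⟩ = √(384/35)·(-7/48) = -0.483046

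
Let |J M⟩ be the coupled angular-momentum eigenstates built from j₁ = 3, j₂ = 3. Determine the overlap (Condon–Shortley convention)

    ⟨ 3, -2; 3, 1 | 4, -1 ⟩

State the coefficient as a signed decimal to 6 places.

+√(16/77) ≈ +0.455842

triangle: 2!×4!×4!/11! = 1152/39916800
(j±m)!: 1!×5!×4!×2!×3!×5! = 4147200
prefactor² = (2J+1)×Δ×N² = 82944/77
  k=1: −1/(1!×1!×4!×3!×0!×1!) = -1/144
  k=2: +1/(2!×0!×3!×2!×1!×2!) = 1/48
Σ = 1/72  ⇒  CG² = 82944/77×1/72² = 16/77
CG = +√(16/77) = +0.455842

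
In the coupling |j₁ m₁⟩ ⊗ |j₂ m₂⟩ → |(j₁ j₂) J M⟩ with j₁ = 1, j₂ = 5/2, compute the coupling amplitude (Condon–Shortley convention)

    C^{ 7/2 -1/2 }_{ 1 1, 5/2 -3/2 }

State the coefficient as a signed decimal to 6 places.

√[8·0!2!5!/8! · 2!0!1!4!3!4!] = √(2304/7)
  +(−1)^0/∏(0,0,0,1,2,4)! = 1/48  (running 1/48)
⟨..|..⟩ = √(2304/7)·(1/48) = +0.377964

+√(1/7) = +0.377964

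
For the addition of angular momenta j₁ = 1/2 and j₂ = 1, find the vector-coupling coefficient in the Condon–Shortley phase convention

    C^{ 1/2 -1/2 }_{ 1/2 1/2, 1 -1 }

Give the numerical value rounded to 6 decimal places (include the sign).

√[2·1!0!1!/3! · 1!0!0!2!0!1!] = √(2/3)
  +(−1)^0/∏(0,1,0,0,0,1)! = 1  (running 1)
⟨..|..⟩ = √(2/3)·(1) = +0.816497

+0.816497  (= +√(2/3))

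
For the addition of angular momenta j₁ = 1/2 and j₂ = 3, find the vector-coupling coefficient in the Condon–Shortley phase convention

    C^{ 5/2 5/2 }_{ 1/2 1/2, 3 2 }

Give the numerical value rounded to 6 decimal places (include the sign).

triangle: 1!*0!*5!/7! = 120/5040
(j±m)!: 1!*0!*5!*1!*5!*0! = 14400
prefactor² = (2J+1)*Δ*N² = 14400/7
  k=0: +1/(0!*1!*0!*5!*0!*0!) = 1/120
Σ = 1/120  ⇒  CG² = 14400/7*1/120² = 1/7
CG = +√(1/7) = +0.377964

+0.377964  (= +√(1/7))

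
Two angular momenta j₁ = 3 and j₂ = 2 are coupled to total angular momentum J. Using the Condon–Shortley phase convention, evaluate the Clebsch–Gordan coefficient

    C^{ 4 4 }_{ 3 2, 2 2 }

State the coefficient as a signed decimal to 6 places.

−√(2/5) ≈ -0.632456

triangle: 1!*5!*3!/10! = 720/3628800
(j±m)!: 5!*1!*4!*0!*8!*0! = 116121600
prefactor² = (2J+1)*Δ*N² = 207360
  k=1: −1/(1!*0!*0!*3!*5!*0!) = -1/720
Σ = -1/720  ⇒  CG² = 207360*(-1/720)² = 2/5
CG = −√(2/5) = -0.632456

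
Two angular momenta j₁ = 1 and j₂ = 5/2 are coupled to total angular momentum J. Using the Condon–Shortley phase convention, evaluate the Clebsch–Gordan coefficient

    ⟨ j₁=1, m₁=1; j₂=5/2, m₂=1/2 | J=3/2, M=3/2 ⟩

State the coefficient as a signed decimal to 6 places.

+0.258199  (= +√(1/15))

j₁+j₂−J=2  J+j₁−j₂=0  J−j₁+j₂=3  j₁+j₂+J+1=6
(j₁±m₁, j₂±m₂, J±M) = (2,0,3,2,3,0)
P² = 48/5
sum k=0..0:
  [0] +1/12 = 1/12
S = 1/12
C² = P²·S² = 1/15 ; C = +0.258199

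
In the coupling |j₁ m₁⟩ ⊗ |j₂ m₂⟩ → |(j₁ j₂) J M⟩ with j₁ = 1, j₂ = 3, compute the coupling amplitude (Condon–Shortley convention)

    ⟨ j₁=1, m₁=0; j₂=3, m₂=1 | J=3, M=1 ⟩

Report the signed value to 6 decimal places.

-0.288675

√[7·1!1!5!/8! · 1!1!4!2!4!2!] = √(48)
  +(−1)^0/∏(0,1,1,4,0,1)! = 1/24  (running 1/24)
  +(−1)^1/∏(1,0,0,3,1,2)! = -1/12  (running -1/24)
⟨..|..⟩ = √(48)·(-1/24) = -0.288675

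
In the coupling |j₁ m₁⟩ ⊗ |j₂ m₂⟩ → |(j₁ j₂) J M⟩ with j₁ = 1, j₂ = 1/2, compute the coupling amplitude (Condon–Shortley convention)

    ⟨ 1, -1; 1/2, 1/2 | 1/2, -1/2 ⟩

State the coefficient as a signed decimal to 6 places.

√[2·1!1!0!/3! · 0!2!1!0!0!1!] = √(2/3)
  +(−1)^1/∏(1,0,1,0,0,0)! = -1  (running -1)
⟨..|..⟩ = √(2/3)·(-1) = -0.816497

−√(2/3) ≈ -0.816497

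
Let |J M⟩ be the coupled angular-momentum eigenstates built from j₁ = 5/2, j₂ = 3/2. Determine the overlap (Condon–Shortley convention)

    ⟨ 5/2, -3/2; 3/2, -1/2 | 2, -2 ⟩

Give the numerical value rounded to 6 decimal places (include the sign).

−√(8/21) ≈ -0.617213

j₁+j₂−J=2  J+j₁−j₂=3  J−j₁+j₂=1  j₁+j₂+J+1=7
(j₁±m₁, j₂±m₂, J±M) = (1,4,1,2,0,4)
P² = 96/7
sum k=1..1:
  [1] −1/6 = -1/6
S = -1/6
C² = P²·S² = 8/21 ; C = -0.617213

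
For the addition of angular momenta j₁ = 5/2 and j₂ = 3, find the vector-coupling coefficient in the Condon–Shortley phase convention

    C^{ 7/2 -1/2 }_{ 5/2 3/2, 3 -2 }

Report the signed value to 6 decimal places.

√[8·2!3!4!/10! · 4!1!1!5!3!4!] = √(9216/35)
  +(−1)^0/∏(0,2,1,1,2,3)! = 1/24  (running 1/24)
  +(−1)^1/∏(1,1,0,0,3,4)! = -1/144  (running 5/144)
⟨..|..⟩ = √(9216/35)·(5/144) = +0.563436

+0.563436  (= +√(20/63))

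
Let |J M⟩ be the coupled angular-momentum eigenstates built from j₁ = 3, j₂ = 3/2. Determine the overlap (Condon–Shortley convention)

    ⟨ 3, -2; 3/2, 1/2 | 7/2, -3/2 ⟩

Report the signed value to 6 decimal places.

−√(3/7) = -0.654654

triangle: 1!·5!·2!/9! = 240/362880
(j±m)!: 1!·5!·2!·1!·2!·5! = 57600
prefactor² = (2J+1)·Δ·N² = 6400/21
  k=0: +1/(0!·1!·5!·2!·0!·0!) = 1/240
  k=1: −1/(1!·0!·4!·1!·1!·1!) = -1/24
Σ = -3/80  ⇒  CG² = 6400/21·(-3/80)² = 3/7
CG = −√(3/7) = -0.654654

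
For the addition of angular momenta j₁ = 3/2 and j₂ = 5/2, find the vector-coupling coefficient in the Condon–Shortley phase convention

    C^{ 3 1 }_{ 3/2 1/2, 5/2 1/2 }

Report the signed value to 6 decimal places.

j₁+j₂−J=1  J+j₁−j₂=2  J−j₁+j₂=4  j₁+j₂+J+1=8
(j₁±m₁, j₂±m₂, J±M) = (2,1,3,2,4,2)
P² = 48/5
sum k=0..1:
  [0] +1/6 = 1/6
  [1] −1/8 = -1/8
S = 1/24
C² = P²·S² = 1/60 ; C = +0.129099

+√(1/60) = +0.129099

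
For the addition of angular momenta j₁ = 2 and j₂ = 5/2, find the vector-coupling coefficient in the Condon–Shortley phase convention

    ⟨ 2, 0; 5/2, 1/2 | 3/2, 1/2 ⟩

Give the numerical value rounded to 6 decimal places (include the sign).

+√(2/35) = +0.239046

triangle: 3!*1!*2!/7! = 12/5040
(j±m)!: 2!*2!*3!*2!*2!*1! = 96
prefactor² = (2J+1)*Δ*N² = 32/35
  k=1: −1/(1!*2!*1!*2!*0!*0!) = -1/4
  k=2: +1/(2!*1!*0!*1!*1!*1!) = 1/2
Σ = 1/4  ⇒  CG² = 32/35*1/4² = 2/35
CG = +√(2/35) = +0.239046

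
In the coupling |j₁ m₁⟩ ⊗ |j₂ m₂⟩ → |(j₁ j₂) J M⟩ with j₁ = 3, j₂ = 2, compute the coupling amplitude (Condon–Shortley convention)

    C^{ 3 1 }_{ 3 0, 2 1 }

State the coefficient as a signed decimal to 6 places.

j₁+j₂−J=2  J+j₁−j₂=4  J−j₁+j₂=2  j₁+j₂+J+1=9
(j₁±m₁, j₂±m₂, J±M) = (3,3,3,1,4,2)
P² = 96/5
sum k=1..2:
  [1] −1/8 = -1/8
  [2] +1/12 = 1/12
S = -1/24
C² = P²·S² = 1/30 ; C = -0.182574

−√(1/30) ≈ -0.182574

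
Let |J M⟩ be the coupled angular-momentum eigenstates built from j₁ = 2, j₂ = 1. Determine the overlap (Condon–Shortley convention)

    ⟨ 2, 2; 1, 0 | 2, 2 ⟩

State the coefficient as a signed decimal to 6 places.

√[5·1!3!1!/6! · 4!0!1!1!4!0!] = √(24)
  +(−1)^0/∏(0,1,0,1,3,0)! = 1/6  (running 1/6)
⟨..|..⟩ = √(24)·(1/6) = +0.816497

+0.816497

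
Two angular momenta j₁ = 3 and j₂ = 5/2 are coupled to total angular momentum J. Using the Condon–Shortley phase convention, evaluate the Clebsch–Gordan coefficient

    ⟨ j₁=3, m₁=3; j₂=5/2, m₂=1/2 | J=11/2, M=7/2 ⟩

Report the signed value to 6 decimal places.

√[12·0!6!5!/12! · 6!0!3!2!9!2!] = √(149299200/11)
  +(−1)^0/∏(0,0,0,3,6,2)! = 1/8640  (running 1/8640)
⟨..|..⟩ = √(149299200/11)·(1/8640) = +0.426401

+0.426401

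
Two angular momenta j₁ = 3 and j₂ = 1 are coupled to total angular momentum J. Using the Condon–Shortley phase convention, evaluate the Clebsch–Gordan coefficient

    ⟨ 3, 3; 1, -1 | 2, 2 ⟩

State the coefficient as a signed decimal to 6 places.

triangle: 2!*4!*0!/7! = 48/5040
(j±m)!: 6!*0!*0!*2!*4!*0! = 34560
prefactor² = (2J+1)*Δ*N² = 11520/7
  k=0: +1/(0!*2!*0!*0!*4!*0!) = 1/48
Σ = 1/48  ⇒  CG² = 11520/7*1/48² = 5/7
CG = +√(5/7) = +0.845154

+√(5/7) = +0.845154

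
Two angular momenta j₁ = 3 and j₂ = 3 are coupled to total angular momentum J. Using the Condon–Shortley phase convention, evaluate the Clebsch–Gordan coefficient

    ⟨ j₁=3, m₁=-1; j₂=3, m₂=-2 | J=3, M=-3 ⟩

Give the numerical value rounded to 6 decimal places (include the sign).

-0.577350  (= −√(1/3))

triangle: 3!·3!·3!/10! = 216/3628800
(j±m)!: 2!·4!·1!·5!·0!·6! = 4147200
prefactor² = (2J+1)·Δ·N² = 1728
  k=1: −1/(1!·2!·3!·0!·0!·3!) = -1/72
Σ = -1/72  ⇒  CG² = 1728·(-1/72)² = 1/3
CG = −√(1/3) = -0.577350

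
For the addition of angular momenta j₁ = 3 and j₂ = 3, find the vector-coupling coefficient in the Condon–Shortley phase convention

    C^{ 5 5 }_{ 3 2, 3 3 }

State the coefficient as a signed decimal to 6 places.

√[11·1!5!5!/12! · 5!1!6!0!10!0!] = √(103680000)
  +(−1)^1/∏(1,0,0,5,5,0)! = -1/14400  (running -1/14400)
⟨..|..⟩ = √(103680000)·(-1/14400) = -0.707107

-0.707107  (= −√(1/2))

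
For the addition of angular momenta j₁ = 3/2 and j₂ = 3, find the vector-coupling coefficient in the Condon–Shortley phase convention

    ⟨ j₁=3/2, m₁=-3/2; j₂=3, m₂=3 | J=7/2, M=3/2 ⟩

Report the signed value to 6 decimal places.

√[8·1!2!5!/9! · 0!3!6!0!5!2!] = √(38400/7)
  +(−1)^1/∏(1,0,2,5,0,0)! = -1/240  (running -1/240)
⟨..|..⟩ = √(38400/7)·(-1/240) = -0.308607

-0.308607  (= −√(2/21))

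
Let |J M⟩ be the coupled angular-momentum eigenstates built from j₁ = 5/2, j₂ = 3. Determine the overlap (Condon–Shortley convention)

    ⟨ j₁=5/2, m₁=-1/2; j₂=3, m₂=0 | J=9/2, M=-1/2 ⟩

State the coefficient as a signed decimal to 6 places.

−√(10/231) ≈ -0.208063

triangle: 1!*4!*5!/11! = 2880/39916800
(j±m)!: 2!*3!*3!*3!*4!*5! = 1244160
prefactor² = (2J+1)*Δ*N² = 69120/77
  k=0: +1/(0!*1!*3!*3!*1!*2!) = 1/72
  k=1: −1/(1!*0!*2!*2!*2!*3!) = -1/48
Σ = -1/144  ⇒  CG² = 69120/77*(-1/144)² = 10/231
CG = −√(10/231) = -0.208063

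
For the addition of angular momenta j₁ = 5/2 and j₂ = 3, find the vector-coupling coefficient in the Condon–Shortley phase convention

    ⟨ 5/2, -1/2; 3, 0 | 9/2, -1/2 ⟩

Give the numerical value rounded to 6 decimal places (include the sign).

j₁+j₂−J=1  J+j₁−j₂=4  J−j₁+j₂=5  j₁+j₂+J+1=11
(j₁±m₁, j₂±m₂, J±M) = (2,3,3,3,4,5)
P² = 69120/77
sum k=0..1:
  [0] +1/72 = 1/72
  [1] −1/48 = -1/48
S = -1/144
C² = P²·S² = 10/231 ; C = -0.208063

-0.208063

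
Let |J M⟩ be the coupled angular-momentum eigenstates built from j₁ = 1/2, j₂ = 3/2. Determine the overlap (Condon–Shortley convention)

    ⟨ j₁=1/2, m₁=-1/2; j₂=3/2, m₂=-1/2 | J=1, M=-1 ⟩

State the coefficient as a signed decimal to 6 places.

-0.500000  (= −√(1/4))

√[3·1!0!2!/4! · 0!1!1!2!0!2!] = √(1)
  +(−1)^1/∏(1,0,0,0,0,2)! = -1/2  (running -1/2)
⟨..|..⟩ = √(1)·(-1/2) = -0.500000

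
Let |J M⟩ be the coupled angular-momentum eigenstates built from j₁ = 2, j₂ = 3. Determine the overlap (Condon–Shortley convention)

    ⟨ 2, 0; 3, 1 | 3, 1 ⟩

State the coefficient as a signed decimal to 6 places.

√[7·2!2!4!/9! · 2!2!4!2!4!2!] = √(256/15)
  +(−1)^0/∏(0,2,2,4,0,0)! = 1/96  (running 1/96)
  +(−1)^1/∏(1,1,1,3,1,1)! = -1/6  (running -5/32)
  +(−1)^2/∏(2,0,0,2,2,2)! = 1/16  (running -3/32)
⟨..|..⟩ = √(256/15)·(-3/32) = -0.387298

−√(3/20) = -0.387298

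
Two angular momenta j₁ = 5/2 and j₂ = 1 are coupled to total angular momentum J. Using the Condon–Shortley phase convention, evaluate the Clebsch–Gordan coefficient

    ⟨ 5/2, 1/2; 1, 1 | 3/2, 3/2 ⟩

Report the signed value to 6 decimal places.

+√(1/15) = +0.258199

√[4·2!3!0!/6! · 3!2!2!0!3!0!] = √(48/5)
  +(−1)^2/∏(2,0,0,0,3,0)! = 1/12  (running 1/12)
⟨..|..⟩ = √(48/5)·(1/12) = +0.258199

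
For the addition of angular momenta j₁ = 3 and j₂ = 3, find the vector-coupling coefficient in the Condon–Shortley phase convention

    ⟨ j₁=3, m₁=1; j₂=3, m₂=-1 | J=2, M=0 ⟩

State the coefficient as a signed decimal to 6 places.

j₁+j₂−J=4  J+j₁−j₂=2  J−j₁+j₂=2  j₁+j₂+J+1=9
(j₁±m₁, j₂±m₂, J±M) = (4,2,2,4,2,2)
P² = 256/21
sum k=0..2:
  [0] +1/96 = 1/96
  [1] −1/6 = -1/6
  [2] +1/16 = 1/16
S = -3/32
C² = P²·S² = 3/28 ; C = -0.327327

−√(3/28) = -0.327327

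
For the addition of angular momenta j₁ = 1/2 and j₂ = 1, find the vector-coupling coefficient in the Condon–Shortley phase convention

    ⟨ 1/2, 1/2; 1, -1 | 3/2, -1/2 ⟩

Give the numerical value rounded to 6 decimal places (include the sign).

+√(1/3) = +0.577350

triangle: 0!·1!·2!/4! = 2/24
(j±m)!: 1!·0!·0!·2!·1!·2! = 4
prefactor² = (2J+1)·Δ·N² = 4/3
  k=0: +1/(0!·0!·0!·0!·1!·2!) = 1/2
Σ = 1/2  ⇒  CG² = 4/3·1/2² = 1/3
CG = +√(1/3) = +0.577350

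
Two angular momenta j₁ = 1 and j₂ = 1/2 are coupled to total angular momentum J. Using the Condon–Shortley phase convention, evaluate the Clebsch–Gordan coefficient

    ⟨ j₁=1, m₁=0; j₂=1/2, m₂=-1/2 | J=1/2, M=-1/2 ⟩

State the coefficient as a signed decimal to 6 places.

+√(1/3) ≈ +0.577350

j₁+j₂−J=1  J+j₁−j₂=1  J−j₁+j₂=0  j₁+j₂+J+1=3
(j₁±m₁, j₂±m₂, J±M) = (1,1,0,1,0,1)
P² = 1/3
sum k=0..0:
  [0] +1/1 = 1
S = 1
C² = P²·S² = 1/3 ; C = +0.577350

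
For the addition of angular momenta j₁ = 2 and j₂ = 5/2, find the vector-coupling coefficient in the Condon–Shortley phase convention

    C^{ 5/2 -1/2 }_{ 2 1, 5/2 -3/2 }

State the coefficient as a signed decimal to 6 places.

triangle: 2!×2!×3!/8! = 24/40320
(j±m)!: 3!×1!×1!×4!×2!×3! = 1728
prefactor² = (2J+1)×Δ×N² = 216/35
  k=0: +1/(0!×2!×1!×1!×1!×2!) = 1/4
  k=1: −1/(1!×1!×0!×0!×2!×3!) = -1/12
Σ = 1/6  ⇒  CG² = 216/35×1/6² = 6/35
CG = +√(6/35) = +0.414039

+√(6/35) ≈ +0.414039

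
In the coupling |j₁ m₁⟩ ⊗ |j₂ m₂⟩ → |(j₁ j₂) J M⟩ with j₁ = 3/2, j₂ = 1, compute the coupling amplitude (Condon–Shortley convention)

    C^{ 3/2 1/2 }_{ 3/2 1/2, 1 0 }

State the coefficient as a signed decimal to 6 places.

+√(1/15) ≈ +0.258199

√[4·1!2!1!/5! · 2!1!1!1!2!1!] = √(4/15)
  +(−1)^0/∏(0,1,1,1,1,0)! = 1  (running 1)
  +(−1)^1/∏(1,0,0,0,2,1)! = -1/2  (running 1/2)
⟨..|..⟩ = √(4/15)·(1/2) = +0.258199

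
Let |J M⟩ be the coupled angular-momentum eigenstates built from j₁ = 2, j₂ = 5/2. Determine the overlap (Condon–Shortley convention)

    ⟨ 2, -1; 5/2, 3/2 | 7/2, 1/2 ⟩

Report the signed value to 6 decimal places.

√[8·1!3!4!/9! · 1!3!4!1!4!3!] = √(2304/35)
  +(−1)^0/∏(0,1,3,4,0,0)! = 1/144  (running 1/144)
  +(−1)^1/∏(1,0,2,3,1,1)! = -1/12  (running -11/144)
⟨..|..⟩ = √(2304/35)·(-11/144) = -0.619780

-0.619780  (= −√(121/315))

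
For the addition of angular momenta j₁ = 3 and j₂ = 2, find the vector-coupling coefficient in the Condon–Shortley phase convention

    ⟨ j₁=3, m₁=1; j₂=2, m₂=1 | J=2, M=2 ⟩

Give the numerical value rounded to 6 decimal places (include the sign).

+0.462910

√[5·3!3!1!/8! · 4!2!3!1!4!0!] = √(216/7)
  +(−1)^2/∏(2,1,0,1,3,0)! = 1/12  (running 1/12)
⟨..|..⟩ = √(216/7)·(1/12) = +0.462910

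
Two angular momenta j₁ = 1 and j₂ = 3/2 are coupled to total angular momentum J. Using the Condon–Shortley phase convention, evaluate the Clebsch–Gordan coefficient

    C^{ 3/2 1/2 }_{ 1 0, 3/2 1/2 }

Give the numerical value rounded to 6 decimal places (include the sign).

√[4·1!1!2!/5! · 1!1!2!1!2!1!] = √(4/15)
  +(−1)^0/∏(0,1,1,2,0,0)! = 1/2  (running 1/2)
  +(−1)^1/∏(1,0,0,1,1,1)! = -1  (running -1/2)
⟨..|..⟩ = √(4/15)·(-1/2) = -0.258199

−√(1/15) = -0.258199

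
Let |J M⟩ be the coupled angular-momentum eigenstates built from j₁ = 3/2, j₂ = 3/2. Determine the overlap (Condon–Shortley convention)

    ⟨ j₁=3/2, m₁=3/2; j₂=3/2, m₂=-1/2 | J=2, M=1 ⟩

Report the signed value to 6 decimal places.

triangle: 1!×2!×2!/6! = 4/720
(j±m)!: 3!×0!×1!×2!×3!×1! = 72
prefactor² = (2J+1)×Δ×N² = 2
  k=0: +1/(0!×1!×0!×1!×2!×1!) = 1/2
Σ = 1/2  ⇒  CG² = 2×1/2² = 1/2
CG = +√(1/2) = +0.707107

+√(1/2) ≈ +0.707107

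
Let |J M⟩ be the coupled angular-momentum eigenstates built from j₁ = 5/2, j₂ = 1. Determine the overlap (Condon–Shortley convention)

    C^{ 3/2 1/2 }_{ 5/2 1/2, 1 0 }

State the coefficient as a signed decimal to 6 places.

-0.632456

j₁+j₂−J=2  J+j₁−j₂=3  J−j₁+j₂=0  j₁+j₂+J+1=6
(j₁±m₁, j₂±m₂, J±M) = (3,2,1,1,2,1)
P² = 8/5
sum k=1..1:
  [1] −1/2 = -1/2
S = -1/2
C² = P²·S² = 2/5 ; C = -0.632456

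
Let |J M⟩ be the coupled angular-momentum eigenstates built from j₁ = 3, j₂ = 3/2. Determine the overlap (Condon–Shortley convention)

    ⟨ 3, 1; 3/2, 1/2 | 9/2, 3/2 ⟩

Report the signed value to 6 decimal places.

j₁+j₂−J=0  J+j₁−j₂=6  J−j₁+j₂=3  j₁+j₂+J+1=10
(j₁±m₁, j₂±m₂, J±M) = (4,2,2,1,6,3)
P² = 34560/7
sum k=0..0:
  [0] +1/96 = 1/96
S = 1/96
C² = P²·S² = 15/28 ; C = +0.731925

+0.731925  (= +√(15/28))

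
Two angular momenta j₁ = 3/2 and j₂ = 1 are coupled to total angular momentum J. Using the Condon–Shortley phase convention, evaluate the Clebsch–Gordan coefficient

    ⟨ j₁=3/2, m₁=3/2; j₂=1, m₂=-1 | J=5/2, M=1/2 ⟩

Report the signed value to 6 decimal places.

√[6·0!3!2!/6! · 3!0!0!2!3!2!] = √(72/5)
  +(−1)^0/∏(0,0,0,0,3,2)! = 1/12  (running 1/12)
⟨..|..⟩ = √(72/5)·(1/12) = +0.316228

+√(1/10) ≈ +0.316228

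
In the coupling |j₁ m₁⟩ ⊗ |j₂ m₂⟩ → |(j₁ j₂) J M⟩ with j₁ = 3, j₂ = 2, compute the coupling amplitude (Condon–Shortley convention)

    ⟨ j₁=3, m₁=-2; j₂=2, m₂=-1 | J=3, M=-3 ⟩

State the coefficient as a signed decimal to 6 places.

-0.645497  (= −√(5/12))

j₁+j₂−J=2  J+j₁−j₂=4  J−j₁+j₂=2  j₁+j₂+J+1=9
(j₁±m₁, j₂±m₂, J±M) = (1,5,1,3,0,6)
P² = 960
sum k=1..1:
  [1] −1/48 = -1/48
S = -1/48
C² = P²·S² = 5/12 ; C = -0.645497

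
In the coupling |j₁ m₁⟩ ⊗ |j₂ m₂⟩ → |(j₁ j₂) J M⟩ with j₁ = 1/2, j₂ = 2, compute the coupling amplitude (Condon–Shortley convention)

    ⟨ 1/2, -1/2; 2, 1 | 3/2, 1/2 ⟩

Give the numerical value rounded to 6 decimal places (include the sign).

√[4·1!0!3!/5! · 0!1!3!1!2!1!] = √(12/5)
  +(−1)^1/∏(1,0,0,2,0,1)! = -1/2  (running -1/2)
⟨..|..⟩ = √(12/5)·(-1/2) = -0.774597

-0.774597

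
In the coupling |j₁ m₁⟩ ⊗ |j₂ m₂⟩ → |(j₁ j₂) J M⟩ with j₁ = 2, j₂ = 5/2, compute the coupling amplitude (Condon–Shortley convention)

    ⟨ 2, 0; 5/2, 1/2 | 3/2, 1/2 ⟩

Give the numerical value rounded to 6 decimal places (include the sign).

+√(2/35) = +0.239046

√[4·3!1!2!/7! · 2!2!3!2!2!1!] = √(32/35)
  +(−1)^1/∏(1,2,1,2,0,0)! = -1/4  (running -1/4)
  +(−1)^2/∏(2,1,0,1,1,1)! = 1/2  (running 1/4)
⟨..|..⟩ = √(32/35)·(1/4) = +0.239046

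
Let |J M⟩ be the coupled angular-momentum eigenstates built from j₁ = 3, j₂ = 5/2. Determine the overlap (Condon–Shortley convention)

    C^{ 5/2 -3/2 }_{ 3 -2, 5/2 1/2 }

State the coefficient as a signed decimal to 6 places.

+√(1/14) ≈ +0.267261

triangle: 3!×3!×2!/9! = 72/362880
(j±m)!: 1!×5!×3!×2!×1!×4! = 34560
prefactor² = (2J+1)×Δ×N² = 288/7
  k=2: +1/(2!×1!×3!×1!×0!×1!) = 1/12
  k=3: −1/(3!×0!×2!×0!×1!×2!) = -1/24
Σ = 1/24  ⇒  CG² = 288/7×1/24² = 1/14
CG = +√(1/14) = +0.267261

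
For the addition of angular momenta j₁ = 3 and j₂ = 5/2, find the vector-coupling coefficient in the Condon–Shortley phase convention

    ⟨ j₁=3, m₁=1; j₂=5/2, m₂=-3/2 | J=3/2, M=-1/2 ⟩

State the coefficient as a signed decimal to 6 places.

-0.483046

triangle: 4!*2!*1!/8! = 48/40320
(j±m)!: 4!*2!*1!*4!*1!*2! = 2304
prefactor² = (2J+1)*Δ*N² = 384/35
  k=0: +1/(0!*4!*2!*1!*0!*0!) = 1/48
  k=1: −1/(1!*3!*1!*0!*1!*1!) = -1/6
Σ = -7/48  ⇒  CG² = 384/35*(-7/48)² = 7/30
CG = −√(7/30) = -0.483046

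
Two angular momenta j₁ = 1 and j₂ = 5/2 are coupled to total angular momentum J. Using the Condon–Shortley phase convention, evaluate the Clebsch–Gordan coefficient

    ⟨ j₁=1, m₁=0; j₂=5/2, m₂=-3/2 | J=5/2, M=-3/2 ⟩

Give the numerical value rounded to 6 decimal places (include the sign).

√[6·1!1!4!/7! · 1!1!1!4!1!4!] = √(576/35)
  +(−1)^0/∏(0,1,1,1,0,3)! = 1/6  (running 1/6)
  +(−1)^1/∏(1,0,0,0,1,4)! = -1/24  (running 1/8)
⟨..|..⟩ = √(576/35)·(1/8) = +0.507093

+0.507093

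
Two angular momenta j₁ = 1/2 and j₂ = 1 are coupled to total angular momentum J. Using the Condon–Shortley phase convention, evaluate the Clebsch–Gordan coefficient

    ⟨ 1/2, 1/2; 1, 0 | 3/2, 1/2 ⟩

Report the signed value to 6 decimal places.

+0.816497

√[4·0!1!2!/4! · 1!0!1!1!2!1!] = √(2/3)
  +(−1)^0/∏(0,0,0,1,1,1)! = 1  (running 1)
⟨..|..⟩ = √(2/3)·(1) = +0.816497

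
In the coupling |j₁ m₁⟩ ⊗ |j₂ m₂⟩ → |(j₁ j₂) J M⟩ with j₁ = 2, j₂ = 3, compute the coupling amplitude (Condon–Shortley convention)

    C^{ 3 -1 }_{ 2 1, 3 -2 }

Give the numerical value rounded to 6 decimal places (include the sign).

triangle: 2!·2!·4!/9! = 96/362880
(j±m)!: 3!·1!·1!·5!·2!·4! = 34560
prefactor² = (2J+1)·Δ·N² = 64
  k=0: +1/(0!·2!·1!·1!·1!·3!) = 1/12
  k=1: −1/(1!·1!·0!·0!·2!·4!) = -1/48
Σ = 1/16  ⇒  CG² = 64·1/16² = 1/4
CG = +√(1/4) = +0.500000

+√(1/4) = +0.500000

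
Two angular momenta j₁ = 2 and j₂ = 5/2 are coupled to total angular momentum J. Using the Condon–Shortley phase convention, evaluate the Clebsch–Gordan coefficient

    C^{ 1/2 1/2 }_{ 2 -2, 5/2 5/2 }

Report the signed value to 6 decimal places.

+0.577350  (= +√(1/3))

√[2·4!0!1!/6! · 0!4!5!0!1!0!] = √(192)
  +(−1)^4/∏(4,0,0,1,0,0)! = 1/24  (running 1/24)
⟨..|..⟩ = √(192)·(1/24) = +0.577350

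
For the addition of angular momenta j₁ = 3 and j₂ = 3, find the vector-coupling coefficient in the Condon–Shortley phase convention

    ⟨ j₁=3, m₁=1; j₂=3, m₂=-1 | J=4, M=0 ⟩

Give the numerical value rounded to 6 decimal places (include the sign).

+0.080582  (= +√(1/154))

j₁+j₂−J=2  J+j₁−j₂=4  J−j₁+j₂=4  j₁+j₂+J+1=11
(j₁±m₁, j₂±m₂, J±M) = (4,2,2,4,4,4)
P² = 663552/1925
sum k=0..2:
  [0] +1/32 = 1/32
  [1] −1/36 = -1/36
  [2] +1/1152 = 1/1152
S = 5/1152
C² = P²·S² = 1/154 ; C = +0.080582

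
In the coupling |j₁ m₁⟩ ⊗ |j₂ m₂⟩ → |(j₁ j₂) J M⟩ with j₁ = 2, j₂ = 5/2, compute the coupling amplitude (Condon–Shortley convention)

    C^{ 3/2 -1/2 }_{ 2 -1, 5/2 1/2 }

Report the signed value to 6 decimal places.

triangle: 3!×1!×2!/7! = 12/5040
(j±m)!: 1!×3!×3!×2!×1!×2! = 144
prefactor² = (2J+1)×Δ×N² = 48/35
  k=2: +1/(2!×1!×1!×1!×0!×1!) = 1/2
  k=3: −1/(3!×0!×0!×0!×1!×2!) = -1/12
Σ = 5/12  ⇒  CG² = 48/35×5/12² = 5/21
CG = +√(5/21) = +0.487950

+√(5/21) ≈ +0.487950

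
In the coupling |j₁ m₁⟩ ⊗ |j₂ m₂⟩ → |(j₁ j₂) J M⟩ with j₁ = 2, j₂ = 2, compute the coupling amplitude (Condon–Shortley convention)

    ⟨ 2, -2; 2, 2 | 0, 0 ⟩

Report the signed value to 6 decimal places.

+√(1/5) = +0.447214

j₁+j₂−J=4  J+j₁−j₂=0  J−j₁+j₂=0  j₁+j₂+J+1=5
(j₁±m₁, j₂±m₂, J±M) = (0,4,4,0,0,0)
P² = 576/5
sum k=4..4:
  [4] +1/24 = 1/24
S = 1/24
C² = P²·S² = 1/5 ; C = +0.447214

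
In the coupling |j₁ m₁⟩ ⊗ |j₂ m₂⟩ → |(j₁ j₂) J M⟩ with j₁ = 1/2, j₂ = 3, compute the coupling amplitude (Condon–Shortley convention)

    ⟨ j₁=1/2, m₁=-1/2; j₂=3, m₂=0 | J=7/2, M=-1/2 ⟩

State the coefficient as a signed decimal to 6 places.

triangle: 0!*1!*6!/8! = 720/40320
(j±m)!: 0!*1!*3!*3!*3!*4! = 5184
prefactor² = (2J+1)*Δ*N² = 5184/7
  k=0: +1/(0!*0!*1!*3!*0!*3!) = 1/36
Σ = 1/36  ⇒  CG² = 5184/7*1/36² = 4/7
CG = +√(4/7) = +0.755929

+0.755929  (= +√(4/7))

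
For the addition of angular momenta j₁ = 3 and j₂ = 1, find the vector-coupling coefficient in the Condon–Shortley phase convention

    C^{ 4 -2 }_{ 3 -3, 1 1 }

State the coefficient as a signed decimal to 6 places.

+0.188982

√[9·0!6!2!/9! · 0!6!2!0!2!6!] = √(518400/7)
  +(−1)^0/∏(0,0,6,2,0,0)! = 1/1440  (running 1/1440)
⟨..|..⟩ = √(518400/7)·(1/1440) = +0.188982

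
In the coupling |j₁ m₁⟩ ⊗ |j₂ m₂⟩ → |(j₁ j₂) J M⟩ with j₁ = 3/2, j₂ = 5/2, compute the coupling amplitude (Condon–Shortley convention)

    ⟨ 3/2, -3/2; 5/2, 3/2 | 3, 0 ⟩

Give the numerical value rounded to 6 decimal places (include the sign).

triangle: 1!*2!*4!/8! = 48/40320
(j±m)!: 0!*3!*4!*1!*3!*3! = 5184
prefactor² = (2J+1)*Δ*N² = 216/5
  k=1: −1/(1!*0!*2!*3!*0!*1!) = -1/12
Σ = -1/12  ⇒  CG² = 216/5*(-1/12)² = 3/10
CG = −√(3/10) = -0.547723

−√(3/10) ≈ -0.547723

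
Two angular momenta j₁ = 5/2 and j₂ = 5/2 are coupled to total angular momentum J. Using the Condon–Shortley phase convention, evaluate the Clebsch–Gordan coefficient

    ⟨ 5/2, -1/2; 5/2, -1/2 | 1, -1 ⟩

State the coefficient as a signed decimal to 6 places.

j₁+j₂−J=4  J+j₁−j₂=1  J−j₁+j₂=1  j₁+j₂+J+1=7
(j₁±m₁, j₂±m₂, J±M) = (2,3,2,3,0,2)
P² = 144/35
sum k=2..2:
  [2] +1/4 = 1/4
S = 1/4
C² = P²·S² = 9/35 ; C = +0.507093

+√(9/35) = +0.507093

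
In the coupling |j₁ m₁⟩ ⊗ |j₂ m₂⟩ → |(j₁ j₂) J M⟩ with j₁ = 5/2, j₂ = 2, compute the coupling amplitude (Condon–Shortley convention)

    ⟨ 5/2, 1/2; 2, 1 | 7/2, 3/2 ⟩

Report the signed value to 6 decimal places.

-0.308607

j₁+j₂−J=1  J+j₁−j₂=4  J−j₁+j₂=3  j₁+j₂+J+1=9
(j₁±m₁, j₂±m₂, J±M) = (3,2,3,1,5,2)
P² = 384/7
sum k=0..1:
  [0] +1/24 = 1/24
  [1] −1/12 = -1/12
S = -1/24
C² = P²·S² = 2/21 ; C = -0.308607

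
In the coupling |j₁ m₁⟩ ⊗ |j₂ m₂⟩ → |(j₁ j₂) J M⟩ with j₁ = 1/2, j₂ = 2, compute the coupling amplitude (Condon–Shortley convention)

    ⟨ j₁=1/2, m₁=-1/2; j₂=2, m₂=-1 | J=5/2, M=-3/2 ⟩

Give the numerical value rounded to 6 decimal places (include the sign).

+0.894427

√[6·0!1!4!/6! · 0!1!1!3!1!4!] = √(144/5)
  +(−1)^0/∏(0,0,1,1,0,3)! = 1/6  (running 1/6)
⟨..|..⟩ = √(144/5)·(1/6) = +0.894427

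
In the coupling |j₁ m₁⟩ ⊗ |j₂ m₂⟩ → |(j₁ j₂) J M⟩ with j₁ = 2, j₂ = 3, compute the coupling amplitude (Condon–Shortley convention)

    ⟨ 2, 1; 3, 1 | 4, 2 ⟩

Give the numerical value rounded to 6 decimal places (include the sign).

triangle: 1!×3!×5!/10! = 720/3628800
(j±m)!: 3!×1!×4!×2!×6!×2! = 414720
prefactor² = (2J+1)×Δ×N² = 5184/7
  k=0: +1/(0!×1!×1!×4!×2!×1!) = 1/48
  k=1: −1/(1!×0!×0!×3!×3!×2!) = -1/72
Σ = 1/144  ⇒  CG² = 5184/7×1/144² = 1/28
CG = +√(1/28) = +0.188982

+√(1/28) ≈ +0.188982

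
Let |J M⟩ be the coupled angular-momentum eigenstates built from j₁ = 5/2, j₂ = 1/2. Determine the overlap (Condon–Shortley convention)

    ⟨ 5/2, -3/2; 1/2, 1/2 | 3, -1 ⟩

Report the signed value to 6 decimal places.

triangle: 0!*5!*1!/7! = 120/5040
(j±m)!: 1!*4!*1!*0!*2!*4! = 1152
prefactor² = (2J+1)*Δ*N² = 192
  k=0: +1/(0!*0!*4!*1!*1!*0!) = 1/24
Σ = 1/24  ⇒  CG² = 192*1/24² = 1/3
CG = +√(1/3) = +0.577350

+0.577350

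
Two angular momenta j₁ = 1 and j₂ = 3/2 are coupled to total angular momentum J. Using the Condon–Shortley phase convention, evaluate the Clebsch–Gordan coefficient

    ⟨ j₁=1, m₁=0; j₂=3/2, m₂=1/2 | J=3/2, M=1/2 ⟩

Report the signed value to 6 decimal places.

triangle: 1!·1!·2!/5! = 2/120
(j±m)!: 1!·1!·2!·1!·2!·1! = 4
prefactor² = (2J+1)·Δ·N² = 4/15
  k=0: +1/(0!·1!·1!·2!·0!·0!) = 1/2
  k=1: −1/(1!·0!·0!·1!·1!·1!) = -1
Σ = -1/2  ⇒  CG² = 4/15·(-1/2)² = 1/15
CG = −√(1/15) = -0.258199

-0.258199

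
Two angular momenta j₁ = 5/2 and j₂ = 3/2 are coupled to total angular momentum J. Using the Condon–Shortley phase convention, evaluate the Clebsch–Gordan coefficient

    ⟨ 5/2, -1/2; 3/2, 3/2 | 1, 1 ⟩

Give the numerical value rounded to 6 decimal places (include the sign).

j₁+j₂−J=3  J+j₁−j₂=2  J−j₁+j₂=0  j₁+j₂+J+1=6
(j₁±m₁, j₂±m₂, J±M) = (2,3,3,0,2,0)
P² = 36/5
sum k=3..3:
  [3] −1/12 = -1/12
S = -1/12
C² = P²·S² = 1/20 ; C = -0.223607

-0.223607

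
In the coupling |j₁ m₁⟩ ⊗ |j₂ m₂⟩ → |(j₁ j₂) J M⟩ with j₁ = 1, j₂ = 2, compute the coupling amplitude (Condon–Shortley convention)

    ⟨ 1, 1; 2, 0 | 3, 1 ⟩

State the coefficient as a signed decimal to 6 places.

√[7·0!2!4!/7! · 2!0!2!2!4!2!] = √(128/5)
  +(−1)^0/∏(0,0,0,2,2,2)! = 1/8  (running 1/8)
⟨..|..⟩ = √(128/5)·(1/8) = +0.632456

+√(2/5) = +0.632456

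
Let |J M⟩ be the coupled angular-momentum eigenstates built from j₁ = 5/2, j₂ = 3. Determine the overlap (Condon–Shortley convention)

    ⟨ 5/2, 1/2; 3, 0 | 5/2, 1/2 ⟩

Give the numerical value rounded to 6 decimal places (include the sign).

√[6·3!2!3!/9! · 3!2!3!3!3!2!] = √(216/35)
  +(−1)^0/∏(0,3,2,3,0,0)! = 1/72  (running 1/72)
  +(−1)^1/∏(1,2,1,2,1,1)! = -1/4  (running -17/72)
  +(−1)^2/∏(2,1,0,1,2,2)! = 1/8  (running -1/9)
⟨..|..⟩ = √(216/35)·(-1/9) = -0.276026

−√(8/105) ≈ -0.276026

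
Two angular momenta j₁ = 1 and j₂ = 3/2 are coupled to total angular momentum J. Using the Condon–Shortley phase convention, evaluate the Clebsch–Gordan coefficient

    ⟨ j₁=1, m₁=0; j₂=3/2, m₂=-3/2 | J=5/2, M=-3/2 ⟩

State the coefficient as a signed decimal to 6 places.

+√(2/5) = +0.632456

triangle: 0!×2!×3!/6! = 12/720
(j±m)!: 1!×1!×0!×3!×1!×4! = 144
prefactor² = (2J+1)×Δ×N² = 72/5
  k=0: +1/(0!×0!×1!×0!×1!×3!) = 1/6
Σ = 1/6  ⇒  CG² = 72/5×1/6² = 2/5
CG = +√(2/5) = +0.632456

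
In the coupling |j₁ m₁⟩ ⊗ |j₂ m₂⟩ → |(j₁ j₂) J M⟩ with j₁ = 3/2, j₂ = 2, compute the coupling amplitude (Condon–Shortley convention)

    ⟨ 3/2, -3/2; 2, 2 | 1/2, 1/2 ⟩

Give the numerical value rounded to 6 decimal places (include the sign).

-0.632456

j₁+j₂−J=3  J+j₁−j₂=0  J−j₁+j₂=1  j₁+j₂+J+1=5
(j₁±m₁, j₂±m₂, J±M) = (0,3,4,0,1,0)
P² = 72/5
sum k=3..3:
  [3] −1/6 = -1/6
S = -1/6
C² = P²·S² = 2/5 ; C = -0.632456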